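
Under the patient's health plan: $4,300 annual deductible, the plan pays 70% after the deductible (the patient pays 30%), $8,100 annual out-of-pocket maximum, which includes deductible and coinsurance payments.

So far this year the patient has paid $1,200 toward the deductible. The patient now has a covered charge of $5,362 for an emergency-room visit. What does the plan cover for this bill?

Remaining deductible: $4,300 − $1,200 = $3,100.
After the $3,100 deductible portion, $5,362 − $3,100 = $2,262 is subject to coinsurance.
30% of $2,262 = $678.60 falls to the patient.
So the patient owes $3,100 + $678.60 = $3,778.60 before any cap.
Total out-of-pocket so far would be $1,200 + $3,778.60 = $4,978.60, below the $8,100 cap — no reduction.
The insurer covers the remainder: $5,362 − $3,778.60 = $1,583.40.

$1,583.40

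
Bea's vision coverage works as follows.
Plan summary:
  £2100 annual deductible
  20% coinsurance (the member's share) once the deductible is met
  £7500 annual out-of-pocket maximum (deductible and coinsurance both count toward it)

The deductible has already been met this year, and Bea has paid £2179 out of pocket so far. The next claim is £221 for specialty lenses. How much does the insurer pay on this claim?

The deductible is already satisfied, so the full bill goes to coinsurance.
20% of £221 = £44.20 falls to the member.
Year-to-date out-of-pocket becomes £2179 + £44.20 = £2223.20, still under the £7500 maximum, so no cap applies.
The insurer covers the remainder: £221 − £44.20 = £176.80.

£176.80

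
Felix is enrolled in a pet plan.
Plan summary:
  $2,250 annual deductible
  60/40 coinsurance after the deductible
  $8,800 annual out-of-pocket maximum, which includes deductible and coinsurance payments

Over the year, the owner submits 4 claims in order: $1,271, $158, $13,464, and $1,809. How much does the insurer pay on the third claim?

#1 ($1,271): entire amount goes to the deductible. Owner pays $1,271; OOP now $1,271. Plan pays $1,271 − $1,271 = $0.
#2 ($158): fully absorbed by the deductible. Cost to owner: $158. OOP to date $1,429. Insurer: $158 − $158 = $0.
#3 ($13,464): $821 finishes the deductible; $12,643 goes to coinsurance; owner's 40% is $5,057.20. Cost to owner: $5,878.20. OOP to date $7,307.20. Insurer: $13,464 − $5,878.20 = $7,585.80.

$7,585.80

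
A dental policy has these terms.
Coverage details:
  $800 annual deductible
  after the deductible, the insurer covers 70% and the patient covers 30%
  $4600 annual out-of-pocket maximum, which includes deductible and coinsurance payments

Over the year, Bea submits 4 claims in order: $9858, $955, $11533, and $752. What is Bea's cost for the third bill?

#1 ($9858): $800 to deductible, leaving $9058; patient's 30% is $2717.40. Patient pays $3517.40; OOP now $3517.40.
#2 ($955): deductible met; 30% of $955 = $286.50. Patient owes $286.50 (running OOP $3803.90).
#3 ($11533): deductible already satisfied, so patient's share is 30% × $11533 = $3459.90. That would push OOP to $7263.80, over the $4600 cap, so patient pays $4600 − $3803.90 = $796.10.

$796.10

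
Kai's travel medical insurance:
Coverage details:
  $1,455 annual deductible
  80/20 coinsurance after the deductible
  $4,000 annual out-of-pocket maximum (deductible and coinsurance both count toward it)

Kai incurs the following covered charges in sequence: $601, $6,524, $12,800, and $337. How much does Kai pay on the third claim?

Bill 1, $601: entire amount goes to the deductible. Cost to traveler: $601. OOP to date $601.
Bill 2, $6,524: $854 finishes the deductible; $5,670 goes to coinsurance; coinsurance $5,670 × 20% = $1,134. Traveler pays $1,988; OOP now $2,589.
Bill 3, $12,800: 20% coinsurance on $12,800 = $2,560. Adding that to $2,589 gives $5,149, past the $4,000 cap; traveler pays only $4,000 − $2,589 = $1,411.

$1,411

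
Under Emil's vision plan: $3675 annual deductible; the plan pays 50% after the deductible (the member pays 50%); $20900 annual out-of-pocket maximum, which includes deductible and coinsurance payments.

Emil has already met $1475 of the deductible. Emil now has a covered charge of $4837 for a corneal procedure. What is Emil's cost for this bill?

Remaining deductible: $3675 − $1475 = $2200.
The remaining $2637 (= $4837 − $2200) moves to coinsurance.
Coinsurance: $2637 × 50% = $1318.50.
That puts the member's cost at $2200 + $1318.50 = $3518.50 before any cap.
Cumulative spending $1475 + $3518.50 = $4993.50 stays under the $20900 maximum.

$3518.50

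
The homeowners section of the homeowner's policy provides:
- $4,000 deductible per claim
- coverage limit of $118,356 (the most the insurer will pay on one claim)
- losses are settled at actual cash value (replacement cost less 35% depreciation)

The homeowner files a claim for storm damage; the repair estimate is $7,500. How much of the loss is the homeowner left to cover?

At 35% depreciation, ACV = $7,500 − $2,625 = $4,875.
Less the $4,000 deductible: $4,875 − $4,000 = $875.
$875 is within the $118,356 limit, so the insurer pays $875.
Out of pocket: $7,500 − $875 = $6,625.

$6,625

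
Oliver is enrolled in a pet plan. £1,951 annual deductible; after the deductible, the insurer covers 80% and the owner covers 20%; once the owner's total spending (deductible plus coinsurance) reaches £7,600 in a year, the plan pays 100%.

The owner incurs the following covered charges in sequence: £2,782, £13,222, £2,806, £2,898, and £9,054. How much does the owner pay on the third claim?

£561.20

Claim 1 — £2,782: £1,951 finishes the deductible; £831 goes to coinsurance; coinsurance £831 × 20% = £166.20. Owner owes £2,117.20 (running OOP £2,117.20).
Claim 2 — £13,222: deductible met; 20% of £13,222 = £2,644.40. Owner pays £2,644.40; OOP now £4,761.60.
Claim 3 — £2,806: 20% coinsurance on £2,806 = £561.20. Owner owes £561.20 (running OOP £5,322.80).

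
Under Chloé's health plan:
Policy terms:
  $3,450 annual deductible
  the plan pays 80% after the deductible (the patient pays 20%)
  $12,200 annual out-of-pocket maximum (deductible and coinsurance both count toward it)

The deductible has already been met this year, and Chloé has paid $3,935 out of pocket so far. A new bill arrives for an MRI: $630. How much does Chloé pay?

$126

The deductible is already satisfied, so the full bill goes to coinsurance.
Patient's 20% share of $630 is $126.
Total out-of-pocket so far would be $3,935 + $126 = $4,061, below the $12,200 cap — no reduction.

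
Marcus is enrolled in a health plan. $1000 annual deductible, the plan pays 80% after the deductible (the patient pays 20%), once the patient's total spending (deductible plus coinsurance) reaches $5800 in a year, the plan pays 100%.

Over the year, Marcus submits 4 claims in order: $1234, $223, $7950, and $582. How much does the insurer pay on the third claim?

#1 ($1234): $1000 to deductible, leaving $234; 20% of $234 = $46.80. Cost to patient: $1046.80. OOP to date $1046.80. Plan pays $1234 − $1046.80 = $187.20.
#2 ($223): deductible met; 20% of $223 = $44.60. Cost to patient: $44.60. OOP to date $1091.40. Insurer: $223 − $44.60 = $178.40.
#3 ($7950): deductible already satisfied, so patient's share is 20% × $7950 = $1590. Patient owes $1590 (running OOP $2681.40). Insurer: $7950 − $1590 = $6360.

$6360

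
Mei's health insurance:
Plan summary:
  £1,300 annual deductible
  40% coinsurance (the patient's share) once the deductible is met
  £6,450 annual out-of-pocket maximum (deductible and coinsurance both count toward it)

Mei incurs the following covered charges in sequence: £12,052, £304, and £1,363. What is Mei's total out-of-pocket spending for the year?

#1 (£12,052): £1,300 finishes the deductible; £10,752 goes to coinsurance; coinsurance £10,752 × 40% = £4,300.80. Cost to patient: £5,600.80. OOP to date £5,600.80.
#2 (£304): deductible met; 40% of £304 = £121.60. Patient owes £121.60 (running OOP £5,722.40).
#3 (£1,363): deductible met; 40% of £1,363 = £545.20. Patient owes £545.20 (running OOP £6,267.60).
Total paid by the patient: £5,600.80 + £121.60 + £545.20 = £6,267.60.

£6,267.60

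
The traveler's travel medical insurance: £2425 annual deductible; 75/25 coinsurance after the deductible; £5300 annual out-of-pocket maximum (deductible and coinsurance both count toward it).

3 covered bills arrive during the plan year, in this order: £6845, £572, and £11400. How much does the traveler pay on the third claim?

#1 (£6845): £2425 to deductible, leaving £4420; coinsurance £4420 × 25% = £1105. Traveler owes £3530 (running OOP £3530).
#2 (£572): 25% coinsurance on £572 = £143. Traveler owes £143 (running OOP £3673).
#3 (£11400): deductible met; 25% of £11400 = £2850. That would push OOP to £6523, over the £5300 cap, so traveler pays £5300 − £3673 = £1627.

£1627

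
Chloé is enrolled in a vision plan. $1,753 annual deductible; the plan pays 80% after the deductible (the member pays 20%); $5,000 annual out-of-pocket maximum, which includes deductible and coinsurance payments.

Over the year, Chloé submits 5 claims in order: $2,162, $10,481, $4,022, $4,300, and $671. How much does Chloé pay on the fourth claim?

#1 ($2,162): $1,753 finishes the deductible; $409 goes to coinsurance; member's 20% is $81.80. Member owes $1,834.80 (running OOP $1,834.80).
#2 ($10,481): 20% coinsurance on $10,481 = $2,096.20. Member owes $2,096.20 (running OOP $3,931).
#3 ($4,022): 20% coinsurance on $4,022 = $804.40. Member owes $804.40 (running OOP $4,735.40).
#4 ($4,300): deductible already satisfied, so member's share is 20% × $4,300 = $860. OOP would hit $5,595.40 > $5,000, so the cap limits the member to $5,000 − $4,735.40 = $264.60.

$264.60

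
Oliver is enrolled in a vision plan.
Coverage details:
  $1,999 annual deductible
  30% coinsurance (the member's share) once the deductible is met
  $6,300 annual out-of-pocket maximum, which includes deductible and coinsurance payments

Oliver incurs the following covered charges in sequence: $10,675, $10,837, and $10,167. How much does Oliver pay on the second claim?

$1,698.20

#1 ($10,675): $1,999 to deductible, leaving $8,676; coinsurance $8,676 × 30% = $2,602.80. Member owes $4,601.80 (running OOP $4,601.80).
#2 ($10,837): deductible met; 30% of $10,837 = $3,251.10. Adding that to $4,601.80 gives $7,852.90, past the $6,300 cap; member pays only $6,300 − $4,601.80 = $1,698.20.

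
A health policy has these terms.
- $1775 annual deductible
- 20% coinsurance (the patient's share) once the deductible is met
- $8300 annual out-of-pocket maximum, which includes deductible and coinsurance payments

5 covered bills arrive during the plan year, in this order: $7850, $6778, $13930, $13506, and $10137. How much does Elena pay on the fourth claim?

$1168.40

Claim 1 — $7850: deductible takes $1775, $6075 remains; coinsurance $6075 × 20% = $1215. Patient pays $2990; OOP now $2990.
Claim 2 — $6778: deductible met; 20% of $6778 = $1355.60. Patient owes $1355.60 (running OOP $4345.60).
Claim 3 — $13930: 20% coinsurance on $13930 = $2786. Patient pays $2786; OOP now $7131.60.
Claim 4 — $13506: deductible already satisfied, so patient's share is 20% × $13506 = $2701.20. Adding that to $7131.60 gives $9832.80, past the $8300 cap; patient pays only $8300 − $7131.60 = $1168.40.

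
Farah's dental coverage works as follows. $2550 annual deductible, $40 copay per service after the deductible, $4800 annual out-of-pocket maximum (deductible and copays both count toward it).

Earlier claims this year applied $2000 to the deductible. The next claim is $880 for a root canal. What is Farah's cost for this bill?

$2000 of the $2550 deductible is already met, leaving $550.
That leaves $880 − $550 = $330 for the copay.
Copay on this service: $40.
Patient responsibility before any cap: $550 + $40 = $590.
Cumulative spending $2000 + $590 = $2590 stays under the $4800 maximum.

$590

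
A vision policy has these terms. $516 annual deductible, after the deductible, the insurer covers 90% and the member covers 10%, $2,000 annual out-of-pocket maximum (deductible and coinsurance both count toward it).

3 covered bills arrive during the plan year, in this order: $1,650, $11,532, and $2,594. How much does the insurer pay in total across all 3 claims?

Claim 1 ($1,650): $516 finishes the deductible; $1,134 goes to coinsurance; 10% of $1,134 = $113.40. Member pays $629.40; OOP now $629.40. Plan pays $1,650 − $629.40 = $1,020.60.
Claim 2 ($11,532): 10% coinsurance on $11,532 = $1,153.20. Member owes $1,153.20 (running OOP $1,782.60). Plan pays $11,532 − $1,153.20 = $10,378.80.
Claim 3 ($2,594): deductible met; 10% of $2,594 = $259.40. That would push OOP to $2,042, over the $2,000 cap, so member pays $2,000 − $1,782.60 = $217.40. Plan pays $2,594 − $217.40 = $2,376.60.
Insurer total: $1,020.60 + $10,378.80 + $2,376.60 = $13,776.

$13,776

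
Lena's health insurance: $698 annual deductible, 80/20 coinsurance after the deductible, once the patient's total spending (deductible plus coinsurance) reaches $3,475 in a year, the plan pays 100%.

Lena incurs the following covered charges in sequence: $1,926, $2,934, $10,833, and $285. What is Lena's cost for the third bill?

Claim 1 — $1,926: $698 finishes the deductible; $1,228 goes to coinsurance; 20% of $1,228 = $245.60. Patient owes $943.60 (running OOP $943.60).
Claim 2 — $2,934: 20% coinsurance on $2,934 = $586.80. Cost to patient: $586.80. OOP to date $1,530.40.
Claim 3 — $10,833: deductible already satisfied, so patient's share is 20% × $10,833 = $2,166.60. OOP would hit $3,697 > $3,475, so the cap limits the patient to $3,475 − $1,530.40 = $1,944.60.

$1,944.60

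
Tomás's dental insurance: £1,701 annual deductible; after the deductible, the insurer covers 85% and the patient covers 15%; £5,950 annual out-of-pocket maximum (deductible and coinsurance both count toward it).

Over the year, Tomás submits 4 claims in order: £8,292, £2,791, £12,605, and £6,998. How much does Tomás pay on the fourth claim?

Claim 1 (£8,292): £1,701 finishes the deductible; £6,591 goes to coinsurance; coinsurance £6,591 × 15% = £988.65. Cost to patient: £2,689.65. OOP to date £2,689.65.
Claim 2 (£2,791): 15% coinsurance on £2,791 = £418.65. Cost to patient: £418.65. OOP to date £3,108.30.
Claim 3 (£12,605): deductible met; 15% of £12,605 = £1,890.75. Patient pays £1,890.75; OOP now £4,999.05.
Claim 4 (£6,998): 15% coinsurance on £6,998 = £1,049.70. Adding that to £4,999.05 gives £6,048.75, past the £5,950 cap; patient pays only £5,950 − £4,999.05 = £950.95.

£950.95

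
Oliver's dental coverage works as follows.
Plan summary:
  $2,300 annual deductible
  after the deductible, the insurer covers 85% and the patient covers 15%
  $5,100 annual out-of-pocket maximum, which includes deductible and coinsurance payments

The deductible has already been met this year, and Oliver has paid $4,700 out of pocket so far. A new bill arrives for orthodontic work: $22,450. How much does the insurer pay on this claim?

$22,050

With the deductible met, the entire $22,450 is subject to coinsurance.
Coinsurance: $22,450 × 15% = $3,367.50.
Year-to-date out-of-pocket would reach $4,700 + $3,367.50 = $8,067.50, above the $5,100 maximum, so the patient pays only $5,100 − $4,700 = $400.
Insurer pays the balance: $22,450 − $400 = $22,050.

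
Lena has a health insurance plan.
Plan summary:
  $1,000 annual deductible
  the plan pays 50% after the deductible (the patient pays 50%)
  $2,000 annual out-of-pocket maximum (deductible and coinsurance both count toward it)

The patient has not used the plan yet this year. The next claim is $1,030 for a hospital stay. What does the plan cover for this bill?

$15

Deductible not yet touched, so the first $1,000 of the bill goes to the deductible.
That leaves $1,030 − $1,000 = $30 for coinsurance.
Coinsurance: $30 × 50% = $15.
Patient responsibility before any cap: $1,000 + $15 = $1,015.
Total out-of-pocket so far would be $0 + $1,015 = $1,015, below the $2,000 cap — no reduction.
The plan picks up $1,030 − $1,015 = $15.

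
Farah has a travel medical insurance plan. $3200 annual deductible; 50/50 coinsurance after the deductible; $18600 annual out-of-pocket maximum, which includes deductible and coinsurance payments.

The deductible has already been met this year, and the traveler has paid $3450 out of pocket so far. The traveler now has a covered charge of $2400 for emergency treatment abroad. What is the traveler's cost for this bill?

$1200

The deductible is already satisfied, so the full bill goes to coinsurance.
50% of $2400 = $1200 falls to the traveler.
Year-to-date out-of-pocket becomes $3450 + $1200 = $4650, still under the $18600 maximum, so no cap applies.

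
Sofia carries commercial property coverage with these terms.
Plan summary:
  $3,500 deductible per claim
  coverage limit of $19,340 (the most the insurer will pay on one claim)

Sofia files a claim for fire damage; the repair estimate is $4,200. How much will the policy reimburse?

$700

Subtract the deductible: $4,200 − $3,500 = $700.
That's under the $19,340 cap, so the insurer reimburses the full $700.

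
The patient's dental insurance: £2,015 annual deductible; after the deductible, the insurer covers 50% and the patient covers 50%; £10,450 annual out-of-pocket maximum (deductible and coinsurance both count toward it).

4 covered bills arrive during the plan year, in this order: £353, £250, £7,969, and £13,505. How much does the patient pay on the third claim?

£4,690.50

#1 (£353): entire amount goes to the deductible. Cost to patient: £353. OOP to date £353.
#2 (£250): fully absorbed by the deductible. Patient owes £250 (running OOP £603).
#3 (£7,969): £1,412 to deductible, leaving £6,557; 50% of £6,557 = £3,278.50. Cost to patient: £4,690.50. OOP to date £5,293.50.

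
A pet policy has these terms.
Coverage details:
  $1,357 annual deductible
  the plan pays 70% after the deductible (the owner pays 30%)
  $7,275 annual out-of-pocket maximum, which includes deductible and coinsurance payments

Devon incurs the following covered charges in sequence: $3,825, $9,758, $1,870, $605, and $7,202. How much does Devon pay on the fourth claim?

$181.50

Claim 1 ($3,825): deductible takes $1,357, $2,468 remains; 30% of $2,468 = $740.40. Owner owes $2,097.40 (running OOP $2,097.40).
Claim 2 ($9,758): 30% coinsurance on $9,758 = $2,927.40. Cost to owner: $2,927.40. OOP to date $5,024.80.
Claim 3 ($1,870): deductible already satisfied, so owner's share is 30% × $1,870 = $561. Owner owes $561 (running OOP $5,585.80).
Claim 4 ($605): deductible met; 30% of $605 = $181.50. Cost to owner: $181.50. OOP to date $5,767.30.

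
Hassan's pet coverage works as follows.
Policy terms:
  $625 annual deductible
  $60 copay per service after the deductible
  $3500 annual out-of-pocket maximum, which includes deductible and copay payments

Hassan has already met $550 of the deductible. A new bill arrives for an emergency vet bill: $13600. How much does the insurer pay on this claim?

$13465

Remaining deductible: $625 − $550 = $75.
After the $75 deductible portion, $13600 − $75 = $13525 is subject to the copay.
Copay on this service: $60.
That puts the owner's cost at $75 + $60 = $135 before any cap.
Total out-of-pocket so far would be $550 + $135 = $685, below the $3500 cap — no reduction.
The insurer covers the remainder: $13600 − $135 = $13465.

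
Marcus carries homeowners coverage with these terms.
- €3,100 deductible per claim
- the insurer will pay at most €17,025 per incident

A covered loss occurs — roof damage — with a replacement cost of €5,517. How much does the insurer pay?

€2,417

Less the €3,100 deductible: €5,517 − €3,100 = €2,417.
€2,417 ≤ €17,025, so the limit doesn't bind; insurer pays €2,417.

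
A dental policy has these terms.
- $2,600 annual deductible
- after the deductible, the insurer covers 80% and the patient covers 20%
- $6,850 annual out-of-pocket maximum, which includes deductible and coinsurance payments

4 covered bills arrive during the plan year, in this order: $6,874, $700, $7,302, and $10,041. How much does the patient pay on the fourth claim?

$1,794.80

Claim 1 — $6,874: $2,600 to deductible, leaving $4,274; coinsurance $4,274 × 20% = $854.80. Patient pays $3,454.80; OOP now $3,454.80.
Claim 2 — $700: deductible met; 20% of $700 = $140. Patient pays $140; OOP now $3,594.80.
Claim 3 — $7,302: 20% coinsurance on $7,302 = $1,460.40. Patient pays $1,460.40; OOP now $5,055.20.
Claim 4 — $10,041: 20% coinsurance on $10,041 = $2,008.20. OOP would hit $7,063.40 > $6,850, so the cap limits the patient to $6,850 − $5,055.20 = $1,794.80.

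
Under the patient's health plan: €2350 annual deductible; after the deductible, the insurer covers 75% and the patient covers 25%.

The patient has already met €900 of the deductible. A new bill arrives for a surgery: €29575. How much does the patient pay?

Deductible still to meet: €2350 − €900 = €1450.
After the €1450 deductible portion, €29575 − €1450 = €28125 is subject to coinsurance.
Coinsurance: €28125 × 25% = €7031.25.
So the patient owes €1450 + €7031.25 = €8481.25.

€8481.25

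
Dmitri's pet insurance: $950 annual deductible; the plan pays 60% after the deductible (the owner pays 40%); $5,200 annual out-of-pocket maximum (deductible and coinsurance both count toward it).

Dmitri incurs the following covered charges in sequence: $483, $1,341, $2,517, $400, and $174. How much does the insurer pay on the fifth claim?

$104.40

Bill 1, $483: fully absorbed by the deductible. Owner pays $483; OOP now $483. Insurer: $483 − $483 = $0.
Bill 2, $1,341: deductible takes $467, $874 remains; coinsurance $874 × 40% = $349.60. Cost to owner: $816.60. OOP to date $1,299.60. Plan pays $1,341 − $816.60 = $524.40.
Bill 3, $2,517: deductible met; 40% of $2,517 = $1,006.80. Cost to owner: $1,006.80. OOP to date $2,306.40. Insurer: $2,517 − $1,006.80 = $1,510.20.
Bill 4, $400: deductible met; 40% of $400 = $160. Owner owes $160 (running OOP $2,466.40). Insurer: $400 − $160 = $240.
Bill 5, $174: 40% coinsurance on $174 = $69.60. Owner owes $69.60 (running OOP $2,536). Insurer: $174 − $69.60 = $104.40.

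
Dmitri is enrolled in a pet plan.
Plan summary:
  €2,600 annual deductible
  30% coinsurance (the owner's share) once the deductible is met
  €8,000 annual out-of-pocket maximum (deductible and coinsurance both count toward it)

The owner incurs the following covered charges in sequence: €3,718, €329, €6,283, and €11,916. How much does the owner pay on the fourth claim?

€3,081

#1 (€3,718): €2,600 finishes the deductible; €1,118 goes to coinsurance; owner's 30% is €335.40. Cost to owner: €2,935.40. OOP to date €2,935.40.
#2 (€329): deductible already satisfied, so owner's share is 30% × €329 = €98.70. Owner owes €98.70 (running OOP €3,034.10).
#3 (€6,283): 30% coinsurance on €6,283 = €1,884.90. Owner pays €1,884.90; OOP now €4,919.
#4 (€11,916): deductible met; 30% of €11,916 = €3,574.80. Adding that to €4,919 gives €8,493.80, past the €8,000 cap; owner pays only €8,000 − €4,919 = €3,081.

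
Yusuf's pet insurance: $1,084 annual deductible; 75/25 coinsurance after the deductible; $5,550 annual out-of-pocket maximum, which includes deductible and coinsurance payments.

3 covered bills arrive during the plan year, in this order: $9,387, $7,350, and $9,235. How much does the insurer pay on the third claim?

$8,682.25

Bill 1, $9,387: deductible takes $1,084, $8,303 remains; coinsurance $8,303 × 25% = $2,075.75. Cost to owner: $3,159.75. OOP to date $3,159.75. Plan pays $9,387 − $3,159.75 = $6,227.25.
Bill 2, $7,350: deductible met; 25% of $7,350 = $1,837.50. Cost to owner: $1,837.50. OOP to date $4,997.25. Plan pays $7,350 − $1,837.50 = $5,512.50.
Bill 3, $9,235: deductible met; 25% of $9,235 = $2,308.75. That would push OOP to $7,306, over the $5,550 cap, so owner pays $5,550 − $4,997.25 = $552.75. Plan pays $9,235 − $552.75 = $8,682.25.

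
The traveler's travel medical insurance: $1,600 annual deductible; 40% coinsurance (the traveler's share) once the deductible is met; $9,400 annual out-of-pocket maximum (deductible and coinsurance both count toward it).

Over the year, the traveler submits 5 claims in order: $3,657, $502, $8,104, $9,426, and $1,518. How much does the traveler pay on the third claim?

Claim 1 ($3,657): deductible takes $1,600, $2,057 remains; 40% of $2,057 = $822.80. Traveler pays $2,422.80; OOP now $2,422.80.
Claim 2 ($502): deductible already satisfied, so traveler's share is 40% × $502 = $200.80. Traveler owes $200.80 (running OOP $2,623.60).
Claim 3 ($8,104): deductible met; 40% of $8,104 = $3,241.60. Traveler pays $3,241.60; OOP now $5,865.20.

$3,241.60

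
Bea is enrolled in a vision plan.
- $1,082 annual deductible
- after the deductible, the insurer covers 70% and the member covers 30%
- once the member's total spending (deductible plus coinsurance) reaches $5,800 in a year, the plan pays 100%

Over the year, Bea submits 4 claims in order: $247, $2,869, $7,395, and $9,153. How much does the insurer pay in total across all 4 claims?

#1 ($247): all of it applies to the deductible. Member pays $247; OOP now $247. Insurer: $247 − $247 = $0.
#2 ($2,869): $835 finishes the deductible; $2,034 goes to coinsurance; coinsurance $2,034 × 30% = $610.20. Member owes $1,445.20 (running OOP $1,692.20). Plan pays $2,869 − $1,445.20 = $1,423.80.
#3 ($7,395): deductible met; 30% of $7,395 = $2,218.50. Member owes $2,218.50 (running OOP $3,910.70). Plan pays $7,395 − $2,218.50 = $5,176.50.
#4 ($9,153): deductible already satisfied, so member's share is 30% × $9,153 = $2,745.90. That would push OOP to $6,656.60, over the $5,800 cap, so member pays $5,800 − $3,910.70 = $1,889.30. Plan pays $9,153 − $1,889.30 = $7,263.70.
Insurer total: $0 + $1,423.80 + $5,176.50 + $7,263.70 = $13,864.

$13,864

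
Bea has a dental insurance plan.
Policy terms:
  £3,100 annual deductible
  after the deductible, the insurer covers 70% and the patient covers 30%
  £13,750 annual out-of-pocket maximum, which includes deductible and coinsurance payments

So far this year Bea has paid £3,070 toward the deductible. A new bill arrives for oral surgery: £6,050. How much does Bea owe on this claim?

£3,070 of the £3,100 deductible is already met, leaving £30.
That leaves £6,050 − £30 = £6,020 for coinsurance.
Patient's 30% share of £6,020 is £1,806.
That puts the patient's cost at £30 + £1,806 = £1,836 before any cap.
Total out-of-pocket so far would be £3,070 + £1,836 = £4,906, below the £13,750 cap — no reduction.

£1,836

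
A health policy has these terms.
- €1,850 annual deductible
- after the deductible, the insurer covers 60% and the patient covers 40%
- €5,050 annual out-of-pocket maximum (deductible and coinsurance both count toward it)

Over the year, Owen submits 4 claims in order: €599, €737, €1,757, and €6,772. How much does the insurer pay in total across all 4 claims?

€4,815

Claim 1 — €599: all of it applies to the deductible. Patient pays €599; OOP now €599. Insurer: €599 − €599 = €0.
Claim 2 — €737: fully absorbed by the deductible. Cost to patient: €737. OOP to date €1,336. Insurer: €737 − €737 = €0.
Claim 3 — €1,757: €514 finishes the deductible; €1,243 goes to coinsurance; coinsurance €1,243 × 40% = €497.20. Cost to patient: €1,011.20. OOP to date €2,347.20. Plan pays €1,757 − €1,011.20 = €745.80.
Claim 4 — €6,772: 40% coinsurance on €6,772 = €2,708.80. That would push OOP to €5,056, over the €5,050 cap, so patient pays €5,050 − €2,347.20 = €2,702.80. Insurer: €6,772 − €2,702.80 = €4,069.20.
Insurer total: €0 + €0 + €745.80 + €4,069.20 = €4,815.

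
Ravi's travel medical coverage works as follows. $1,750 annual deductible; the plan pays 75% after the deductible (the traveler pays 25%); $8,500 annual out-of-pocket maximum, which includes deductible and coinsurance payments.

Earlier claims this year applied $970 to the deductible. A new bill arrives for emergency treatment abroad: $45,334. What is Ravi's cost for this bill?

$7,530

Remaining deductible: $1,750 − $970 = $780.
That leaves $45,334 − $780 = $44,554 for coinsurance.
25% of $44,554 = $11,138.50 falls to the traveler.
So the traveler owes $780 + $11,138.50 = $11,918.50 before any cap.
That would bring total out-of-pocket to $12,888.50, past the $8,500 cap. The traveler is capped at $8,500 − $970 = $7,530 on this claim.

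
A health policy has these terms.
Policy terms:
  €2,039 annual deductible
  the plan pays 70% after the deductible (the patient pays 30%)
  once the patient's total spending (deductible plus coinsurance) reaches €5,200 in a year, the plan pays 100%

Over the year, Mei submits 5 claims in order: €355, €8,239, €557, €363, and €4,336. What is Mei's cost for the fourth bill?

Claim 1 — €355: entire amount goes to the deductible. Patient pays €355; OOP now €355.
Claim 2 — €8,239: €1,684 finishes the deductible; €6,555 goes to coinsurance; patient's 30% is €1,966.50. Cost to patient: €3,650.50. OOP to date €4,005.50.
Claim 3 — €557: 30% coinsurance on €557 = €167.10. Cost to patient: €167.10. OOP to date €4,172.60.
Claim 4 — €363: 30% coinsurance on €363 = €108.90. Patient pays €108.90; OOP now €4,281.50.

€108.90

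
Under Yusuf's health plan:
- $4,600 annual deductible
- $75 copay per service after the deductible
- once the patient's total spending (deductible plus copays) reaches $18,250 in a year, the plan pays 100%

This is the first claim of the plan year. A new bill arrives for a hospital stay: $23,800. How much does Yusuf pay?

$4,675

Nothing has been paid toward the $4,600 deductible, so the first $4,600 of this charge is applied there.
After the $4,600 deductible portion, $23,800 − $4,600 = $19,200 is subject to the copay.
Copay on this service: $75.
Patient responsibility before any cap: $4,600 + $75 = $4,675.
Year-to-date out-of-pocket becomes $0 + $4,675 = $4,675, still under the $18,250 maximum, so no cap applies.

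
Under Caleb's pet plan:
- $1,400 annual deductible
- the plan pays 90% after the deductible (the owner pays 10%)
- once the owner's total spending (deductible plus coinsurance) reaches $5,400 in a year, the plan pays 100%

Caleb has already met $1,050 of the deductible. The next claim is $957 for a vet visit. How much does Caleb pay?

$1,050 of the $1,400 deductible is already met, leaving $350.
The remaining $607 (= $957 − $350) moves to coinsurance.
Coinsurance: $607 × 10% = $60.70.
So the owner owes $350 + $60.70 = $410.70 before any cap.
Cumulative spending $1,050 + $410.70 = $1,460.70 stays under the $5,400 maximum.

$410.70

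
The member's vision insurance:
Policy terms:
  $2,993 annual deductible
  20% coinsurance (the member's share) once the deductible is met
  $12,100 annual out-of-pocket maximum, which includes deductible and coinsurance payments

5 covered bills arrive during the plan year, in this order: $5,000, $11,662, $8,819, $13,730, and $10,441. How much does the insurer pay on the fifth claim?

$8,577.60

Claim 1 ($5,000): $2,993 to deductible, leaving $2,007; member's 20% is $401.40. Member owes $3,394.40 (running OOP $3,394.40). Plan pays $5,000 − $3,394.40 = $1,605.60.
Claim 2 ($11,662): deductible met; 20% of $11,662 = $2,332.40. Member pays $2,332.40; OOP now $5,726.80. Plan pays $11,662 − $2,332.40 = $9,329.60.
Claim 3 ($8,819): deductible already satisfied, so member's share is 20% × $8,819 = $1,763.80. Member owes $1,763.80 (running OOP $7,490.60). Plan pays $8,819 − $1,763.80 = $7,055.20.
Claim 4 ($13,730): 20% coinsurance on $13,730 = $2,746. Member pays $2,746; OOP now $10,236.60. Plan pays $13,730 − $2,746 = $10,984.
Claim 5 ($10,441): deductible met; 20% of $10,441 = $2,088.20. Adding that to $10,236.60 gives $12,324.80, past the $12,100 cap; member pays only $12,100 − $10,236.60 = $1,863.40. Plan pays $10,441 − $1,863.40 = $8,577.60.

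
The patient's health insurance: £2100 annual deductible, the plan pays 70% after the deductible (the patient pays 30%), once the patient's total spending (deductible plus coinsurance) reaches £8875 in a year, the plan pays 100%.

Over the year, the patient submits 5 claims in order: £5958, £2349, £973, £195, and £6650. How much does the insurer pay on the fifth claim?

£4655

Claim 1 (£5958): £2100 finishes the deductible; £3858 goes to coinsurance; coinsurance £3858 × 30% = £1157.40. Patient owes £3257.40 (running OOP £3257.40). Insurer: £5958 − £3257.40 = £2700.60.
Claim 2 (£2349): deductible met; 30% of £2349 = £704.70. Patient owes £704.70 (running OOP £3962.10). Plan pays £2349 − £704.70 = £1644.30.
Claim 3 (£973): deductible met; 30% of £973 = £291.90. Patient owes £291.90 (running OOP £4254). Insurer: £973 − £291.90 = £681.10.
Claim 4 (£195): deductible met; 30% of £195 = £58.50. Patient pays £58.50; OOP now £4312.50. Plan pays £195 − £58.50 = £136.50.
Claim 5 (£6650): 30% coinsurance on £6650 = £1995. Cost to patient: £1995. OOP to date £6307.50. Insurer: £6650 − £1995 = £4655.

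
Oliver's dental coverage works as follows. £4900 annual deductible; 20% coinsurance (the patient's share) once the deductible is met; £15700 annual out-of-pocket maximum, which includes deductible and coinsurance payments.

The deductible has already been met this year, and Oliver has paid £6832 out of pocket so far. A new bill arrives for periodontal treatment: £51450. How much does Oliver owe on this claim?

£8868

The deductible is already satisfied, so the full bill goes to coinsurance.
20% of £51450 = £10290 falls to the patient.
That would bring total out-of-pocket to £17122, past the £15700 cap. The patient is capped at £15700 − £6832 = £8868 on this claim.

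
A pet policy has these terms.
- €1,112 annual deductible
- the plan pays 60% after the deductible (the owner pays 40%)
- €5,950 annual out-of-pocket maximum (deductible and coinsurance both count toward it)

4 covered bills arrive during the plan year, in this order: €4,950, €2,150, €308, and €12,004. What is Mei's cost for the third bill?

Bill 1, €4,950: €1,112 to deductible, leaving €3,838; 40% of €3,838 = €1,535.20. Owner pays €2,647.20; OOP now €2,647.20.
Bill 2, €2,150: deductible met; 40% of €2,150 = €860. Owner owes €860 (running OOP €3,507.20).
Bill 3, €308: deductible met; 40% of €308 = €123.20. Cost to owner: €123.20. OOP to date €3,630.40.

€123.20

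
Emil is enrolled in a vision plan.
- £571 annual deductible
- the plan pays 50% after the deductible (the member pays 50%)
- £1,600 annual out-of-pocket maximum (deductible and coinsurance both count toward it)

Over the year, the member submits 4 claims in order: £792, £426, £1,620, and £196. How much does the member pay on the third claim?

£705.50

#1 (£792): £571 finishes the deductible; £221 goes to coinsurance; member's 50% is £110.50. Cost to member: £681.50. OOP to date £681.50.
#2 (£426): deductible already satisfied, so member's share is 50% × £426 = £213. Member pays £213; OOP now £894.50.
#3 (£1,620): deductible already satisfied, so member's share is 50% × £1,620 = £810. OOP would hit £1,704.50 > £1,600, so the cap limits the member to £1,600 − £894.50 = £705.50.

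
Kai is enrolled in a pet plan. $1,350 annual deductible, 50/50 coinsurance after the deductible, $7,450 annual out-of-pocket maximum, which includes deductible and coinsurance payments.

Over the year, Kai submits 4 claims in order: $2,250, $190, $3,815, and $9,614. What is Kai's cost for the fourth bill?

$3,647.50

#1 ($2,250): $1,350 finishes the deductible; $900 goes to coinsurance; coinsurance $900 × 50% = $450. Cost to owner: $1,800. OOP to date $1,800.
#2 ($190): deductible already satisfied, so owner's share is 50% × $190 = $95. Owner owes $95 (running OOP $1,895).
#3 ($3,815): 50% coinsurance on $3,815 = $1,907.50. Owner owes $1,907.50 (running OOP $3,802.50).
#4 ($9,614): 50% coinsurance on $9,614 = $4,807. Adding that to $3,802.50 gives $8,609.50, past the $7,450 cap; owner pays only $7,450 − $3,802.50 = $3,647.50.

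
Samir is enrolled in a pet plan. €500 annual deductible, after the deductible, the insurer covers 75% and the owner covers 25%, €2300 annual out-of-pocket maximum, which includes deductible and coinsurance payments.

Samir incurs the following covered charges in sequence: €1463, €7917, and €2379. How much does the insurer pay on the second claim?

€6357.75

Claim 1 — €1463: €500 finishes the deductible; €963 goes to coinsurance; 25% of €963 = €240.75. Owner pays €740.75; OOP now €740.75. Insurer: €1463 − €740.75 = €722.25.
Claim 2 — €7917: deductible met; 25% of €7917 = €1979.25. Adding that to €740.75 gives €2720, past the €2300 cap; owner pays only €2300 − €740.75 = €1559.25. Plan pays €7917 − €1559.25 = €6357.75.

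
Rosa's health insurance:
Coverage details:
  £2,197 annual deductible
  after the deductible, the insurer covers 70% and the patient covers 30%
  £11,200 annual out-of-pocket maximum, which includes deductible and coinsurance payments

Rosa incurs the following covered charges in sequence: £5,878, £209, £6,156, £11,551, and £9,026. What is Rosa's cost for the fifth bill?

£2,523.90

Bill 1, £5,878: £2,197 to deductible, leaving £3,681; coinsurance £3,681 × 30% = £1,104.30. Cost to patient: £3,301.30. OOP to date £3,301.30.
Bill 2, £209: deductible already satisfied, so patient's share is 30% × £209 = £62.70. Cost to patient: £62.70. OOP to date £3,364.
Bill 3, £6,156: deductible met; 30% of £6,156 = £1,846.80. Patient pays £1,846.80; OOP now £5,210.80.
Bill 4, £11,551: deductible met; 30% of £11,551 = £3,465.30. Patient owes £3,465.30 (running OOP £8,676.10).
Bill 5, £9,026: deductible met; 30% of £9,026 = £2,707.80. OOP would hit £11,383.90 > £11,200, so the cap limits the patient to £11,200 − £8,676.10 = £2,523.90.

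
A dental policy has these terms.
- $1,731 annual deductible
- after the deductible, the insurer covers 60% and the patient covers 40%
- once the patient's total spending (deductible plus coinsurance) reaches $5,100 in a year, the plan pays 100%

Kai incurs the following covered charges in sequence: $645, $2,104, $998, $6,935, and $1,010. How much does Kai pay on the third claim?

$399.20

Bill 1, $645: all of it applies to the deductible. Patient owes $645 (running OOP $645).
Bill 2, $2,104: $1,086 finishes the deductible; $1,018 goes to coinsurance; patient's 40% is $407.20. Cost to patient: $1,493.20. OOP to date $2,138.20.
Bill 3, $998: deductible met; 40% of $998 = $399.20. Cost to patient: $399.20. OOP to date $2,537.40.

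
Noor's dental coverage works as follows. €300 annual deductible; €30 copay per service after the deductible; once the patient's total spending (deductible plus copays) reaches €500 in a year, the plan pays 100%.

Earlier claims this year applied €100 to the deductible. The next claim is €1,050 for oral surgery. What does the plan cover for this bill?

Deductible still to meet: €300 − €100 = €200.
The remaining €850 (= €1,050 − €200) moves to the copay.
Copay on this service: €30.
Patient responsibility before any cap: €200 + €30 = €230.
Year-to-date out-of-pocket becomes €100 + €230 = €330, still under the €500 maximum, so no cap applies.
Insurer pays the balance: €1,050 − €230 = €820.

€820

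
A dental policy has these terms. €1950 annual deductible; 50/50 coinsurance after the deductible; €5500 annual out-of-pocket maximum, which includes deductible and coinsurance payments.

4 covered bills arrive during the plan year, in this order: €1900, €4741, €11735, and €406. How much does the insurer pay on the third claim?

€10530.50

Claim 1 (€1900): entire amount goes to the deductible. Patient owes €1900 (running OOP €1900). Insurer: €1900 − €1900 = €0.
Claim 2 (€4741): deductible takes €50, €4691 remains; patient's 50% is €2345.50. Patient pays €2395.50; OOP now €4295.50. Insurer: €4741 − €2395.50 = €2345.50.
Claim 3 (€11735): deductible already satisfied, so patient's share is 50% × €11735 = €5867.50. That would push OOP to €10163, over the €5500 cap, so patient pays €5500 − €4295.50 = €1204.50. Plan pays €11735 − €1204.50 = €10530.50.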